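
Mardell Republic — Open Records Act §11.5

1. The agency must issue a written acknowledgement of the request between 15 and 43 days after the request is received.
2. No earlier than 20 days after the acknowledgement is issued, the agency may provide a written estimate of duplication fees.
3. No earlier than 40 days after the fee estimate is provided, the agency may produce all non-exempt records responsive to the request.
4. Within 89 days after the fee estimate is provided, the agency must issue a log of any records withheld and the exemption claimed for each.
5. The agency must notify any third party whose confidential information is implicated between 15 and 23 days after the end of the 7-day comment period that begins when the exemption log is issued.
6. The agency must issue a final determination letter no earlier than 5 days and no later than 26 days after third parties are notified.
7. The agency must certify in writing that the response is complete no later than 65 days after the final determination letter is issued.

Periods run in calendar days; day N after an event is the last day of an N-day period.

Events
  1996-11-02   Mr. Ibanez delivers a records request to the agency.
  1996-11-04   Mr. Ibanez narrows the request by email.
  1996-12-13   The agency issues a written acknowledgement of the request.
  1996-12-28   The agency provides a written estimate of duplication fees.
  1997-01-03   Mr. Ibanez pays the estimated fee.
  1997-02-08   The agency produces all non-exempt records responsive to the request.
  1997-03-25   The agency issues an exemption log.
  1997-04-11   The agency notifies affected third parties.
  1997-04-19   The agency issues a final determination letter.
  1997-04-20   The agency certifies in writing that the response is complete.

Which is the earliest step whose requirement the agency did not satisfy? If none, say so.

Step 2

Step 1: the window is 15–43 days after 1996-11-02 (when the request is received), so 1996-11-17 through 1996-12-15; 1996-12-13 falls inside that range.
Step 2: the earliest permitted date is 20 days after 1996-12-13 (when the acknowledgement is issued), i.e. 1997-01-02; 1996-12-28 is 5 days before the earliest permitted date.
The analysis stops there.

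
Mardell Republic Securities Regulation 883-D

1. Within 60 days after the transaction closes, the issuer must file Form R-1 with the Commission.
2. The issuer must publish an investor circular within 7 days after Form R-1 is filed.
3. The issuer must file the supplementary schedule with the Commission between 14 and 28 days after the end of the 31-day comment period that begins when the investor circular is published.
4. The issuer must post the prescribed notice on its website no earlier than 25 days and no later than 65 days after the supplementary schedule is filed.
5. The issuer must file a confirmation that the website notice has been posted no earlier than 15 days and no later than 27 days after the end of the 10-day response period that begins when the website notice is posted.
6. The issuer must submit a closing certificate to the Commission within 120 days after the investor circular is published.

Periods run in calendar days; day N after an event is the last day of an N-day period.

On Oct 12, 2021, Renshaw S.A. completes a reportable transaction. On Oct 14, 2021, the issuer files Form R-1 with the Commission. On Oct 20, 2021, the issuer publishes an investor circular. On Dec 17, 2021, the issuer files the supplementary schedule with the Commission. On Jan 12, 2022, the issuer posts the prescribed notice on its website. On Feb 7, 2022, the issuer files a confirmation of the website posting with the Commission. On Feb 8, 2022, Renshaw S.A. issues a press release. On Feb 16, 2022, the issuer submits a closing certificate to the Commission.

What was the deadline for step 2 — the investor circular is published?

Step 2 runs from Oct 14, 2021, when Form R-1 is filed. 7 days after Oct 14, 2021 is Oct 21, 2021.

Oct 21, 2021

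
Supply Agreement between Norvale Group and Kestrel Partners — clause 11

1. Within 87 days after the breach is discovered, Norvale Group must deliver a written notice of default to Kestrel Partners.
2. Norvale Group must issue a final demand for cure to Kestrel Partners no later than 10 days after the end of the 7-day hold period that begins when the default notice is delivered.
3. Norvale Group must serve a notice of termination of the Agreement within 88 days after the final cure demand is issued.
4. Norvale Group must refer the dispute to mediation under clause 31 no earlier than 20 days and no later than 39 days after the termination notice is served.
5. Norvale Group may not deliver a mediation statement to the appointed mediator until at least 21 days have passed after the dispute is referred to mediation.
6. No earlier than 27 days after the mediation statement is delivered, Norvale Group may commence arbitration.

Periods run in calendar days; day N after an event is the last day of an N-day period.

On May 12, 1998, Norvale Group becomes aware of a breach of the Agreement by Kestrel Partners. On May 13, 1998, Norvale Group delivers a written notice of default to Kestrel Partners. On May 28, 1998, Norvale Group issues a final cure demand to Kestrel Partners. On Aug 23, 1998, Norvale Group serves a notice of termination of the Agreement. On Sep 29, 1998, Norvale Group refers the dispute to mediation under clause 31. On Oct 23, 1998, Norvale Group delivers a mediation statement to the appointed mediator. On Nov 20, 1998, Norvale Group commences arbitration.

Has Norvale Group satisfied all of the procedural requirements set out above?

Step 1: 87 days after May 12, 1998 (when the breach is discovered) is Aug 7, 1998; May 13, 1998 is within that limit.
Step 2: 10 days after May 20, 1998 (end of the 7-day hold period, which began when the default notice is delivered on May 13, 1998) is May 30, 1998; completed May 28, 1998, before the deadline.
Step 3: 88 days after May 28, 1998 (when the final cure demand is issued) is Aug 24, 1998; done Aug 23, 1998 — timely.
Step 4: the window is 20–39 days after Aug 23, 1998 (when the termination notice is served), so Sep 12, 1998 through Oct 1, 1998; Sep 29, 1998 falls inside that range.
Step 5: the earliest permitted date is 21 days after Sep 29, 1998 (when the dispute is referred to mediation), i.e. Oct 20, 1998; done Oct 23, 1998, after the minimum wait.
Step 6: the earliest permitted date is 27 days after Oct 23, 1998 (when the mediation statement is delivered), i.e. Nov 19, 1998; done Nov 20, 1998 — permitted.

Yes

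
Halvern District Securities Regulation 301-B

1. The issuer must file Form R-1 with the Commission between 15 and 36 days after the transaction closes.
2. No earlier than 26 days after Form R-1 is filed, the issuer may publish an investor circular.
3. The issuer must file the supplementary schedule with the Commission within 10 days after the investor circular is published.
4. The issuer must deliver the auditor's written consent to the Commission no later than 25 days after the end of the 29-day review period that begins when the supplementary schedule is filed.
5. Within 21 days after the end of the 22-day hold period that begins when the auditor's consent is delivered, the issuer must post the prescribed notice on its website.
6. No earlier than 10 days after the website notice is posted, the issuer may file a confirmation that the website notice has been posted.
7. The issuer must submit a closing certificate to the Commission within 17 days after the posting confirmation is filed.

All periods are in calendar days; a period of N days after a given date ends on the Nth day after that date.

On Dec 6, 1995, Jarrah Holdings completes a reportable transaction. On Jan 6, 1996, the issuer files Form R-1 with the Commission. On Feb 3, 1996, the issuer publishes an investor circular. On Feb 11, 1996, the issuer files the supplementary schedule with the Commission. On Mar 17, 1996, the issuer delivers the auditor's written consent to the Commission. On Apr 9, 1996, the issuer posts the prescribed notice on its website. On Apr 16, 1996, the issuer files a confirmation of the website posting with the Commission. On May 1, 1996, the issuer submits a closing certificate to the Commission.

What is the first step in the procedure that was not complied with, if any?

(1) the permitted window runs from Dec 6, 1995 + 15 = Dec 21, 1995 to Dec 6, 1995 + 36 = Jan 11, 1996; Jan 6, 1996 falls inside that range.
(2) permitted from Jan 6, 1996 + 26 days = Feb 1, 1996 onward; done Feb 3, 1996, after the minimum wait.
(3) due by Feb 3, 1996 + 10 days = Feb 13, 1996; Feb 11, 1996 is within that limit.
(4) due by Mar 11, 1996 + 25 days = Apr 5, 1996; done Mar 17, 1996 — timely.
(5) due by Apr 8, 1996 + 21 days = Apr 29, 1996; Apr 9, 1996 is within that limit.
(6) permitted from Apr 9, 1996 + 10 days = Apr 19, 1996 onward; done Apr 16, 1996 — 3 days too early.
Later steps need not be reached.

Step 6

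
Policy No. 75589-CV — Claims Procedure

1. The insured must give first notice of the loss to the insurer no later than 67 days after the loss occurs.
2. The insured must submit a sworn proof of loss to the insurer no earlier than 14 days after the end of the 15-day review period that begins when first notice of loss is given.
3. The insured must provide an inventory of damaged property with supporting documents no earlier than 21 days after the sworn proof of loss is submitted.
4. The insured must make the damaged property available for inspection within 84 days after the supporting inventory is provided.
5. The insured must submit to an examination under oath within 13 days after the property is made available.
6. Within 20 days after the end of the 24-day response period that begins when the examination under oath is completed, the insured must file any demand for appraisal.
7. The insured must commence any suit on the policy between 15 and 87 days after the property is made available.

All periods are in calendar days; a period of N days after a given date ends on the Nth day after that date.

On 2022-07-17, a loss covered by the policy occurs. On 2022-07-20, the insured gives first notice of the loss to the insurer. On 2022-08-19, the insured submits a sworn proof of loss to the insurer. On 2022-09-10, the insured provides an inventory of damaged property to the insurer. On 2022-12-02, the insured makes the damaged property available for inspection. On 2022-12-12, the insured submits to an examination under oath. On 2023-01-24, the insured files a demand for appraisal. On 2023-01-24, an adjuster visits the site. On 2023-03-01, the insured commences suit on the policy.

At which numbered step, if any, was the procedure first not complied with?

Step 1 — counting 67 days from 2022-07-17 (when the loss occurs) gives a deadline of 2022-09-22; 2022-07-20 is within that limit.
Step 2 — must wait 14 days from 2022-08-04 (end of the 15-day review period, which began when first notice of loss is given on 2022-07-20), so not before 2022-08-18; done 2022-08-19, after the minimum wait.
Step 3 — must wait 21 days from 2022-08-19 (when the sworn proof of loss is submitted), so not before 2022-09-09; 2022-09-10 is on or after that date.
Step 4 — counting 84 days from 2022-09-10 (when the supporting inventory is provided) gives a deadline of 2022-12-03; done 2022-12-02 — timely.
Step 5 — counting 13 days from 2022-12-02 (when the property is made available) gives a deadline of 2022-12-15; done 2022-12-12 — timely.
Step 6 — counting 20 days from 2023-01-05 (end of the 24-day response period, which began when the examination under oath is completed on 2022-12-12) gives a deadline of 2023-01-25; 2023-01-24 is within that limit.
Step 7 — 15 and 87 days from 2022-12-02 (when the property is made available) are 2022-12-17 and 2023-02-27 respectively; 2023-03-01 is 2 days past the end of the window.

Step 7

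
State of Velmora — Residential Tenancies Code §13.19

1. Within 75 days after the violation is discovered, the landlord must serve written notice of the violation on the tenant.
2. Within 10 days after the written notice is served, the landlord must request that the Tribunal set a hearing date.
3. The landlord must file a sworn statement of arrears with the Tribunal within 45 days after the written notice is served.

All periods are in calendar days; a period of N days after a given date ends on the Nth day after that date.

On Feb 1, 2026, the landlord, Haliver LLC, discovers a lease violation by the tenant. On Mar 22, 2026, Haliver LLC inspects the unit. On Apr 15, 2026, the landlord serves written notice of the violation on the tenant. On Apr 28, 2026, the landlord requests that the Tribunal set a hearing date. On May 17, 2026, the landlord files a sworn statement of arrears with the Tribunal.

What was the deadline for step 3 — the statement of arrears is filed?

May 30, 2026

Step 3 runs from Apr 15, 2026, when the written notice is served. 45 days after Apr 15, 2026 is May 30, 2026.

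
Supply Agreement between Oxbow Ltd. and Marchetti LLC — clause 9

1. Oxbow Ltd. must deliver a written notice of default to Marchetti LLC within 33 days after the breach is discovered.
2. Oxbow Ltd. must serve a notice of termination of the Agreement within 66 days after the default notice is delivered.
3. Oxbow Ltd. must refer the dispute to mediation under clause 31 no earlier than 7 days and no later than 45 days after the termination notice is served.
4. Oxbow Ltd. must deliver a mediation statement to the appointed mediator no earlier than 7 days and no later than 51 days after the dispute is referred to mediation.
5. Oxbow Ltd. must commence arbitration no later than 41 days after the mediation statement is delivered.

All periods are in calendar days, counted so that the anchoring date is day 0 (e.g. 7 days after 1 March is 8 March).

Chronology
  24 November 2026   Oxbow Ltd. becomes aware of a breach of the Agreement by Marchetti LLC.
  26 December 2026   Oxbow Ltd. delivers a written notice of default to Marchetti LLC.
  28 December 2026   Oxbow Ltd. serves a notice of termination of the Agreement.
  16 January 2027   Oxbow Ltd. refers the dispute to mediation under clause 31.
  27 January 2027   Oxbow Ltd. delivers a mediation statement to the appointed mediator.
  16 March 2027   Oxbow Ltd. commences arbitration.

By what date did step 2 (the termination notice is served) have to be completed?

Step 2 runs from 26 December 2026, when the default notice is delivered. 66 days after 26 December 2026 is 2 March 2027.

2 March 2027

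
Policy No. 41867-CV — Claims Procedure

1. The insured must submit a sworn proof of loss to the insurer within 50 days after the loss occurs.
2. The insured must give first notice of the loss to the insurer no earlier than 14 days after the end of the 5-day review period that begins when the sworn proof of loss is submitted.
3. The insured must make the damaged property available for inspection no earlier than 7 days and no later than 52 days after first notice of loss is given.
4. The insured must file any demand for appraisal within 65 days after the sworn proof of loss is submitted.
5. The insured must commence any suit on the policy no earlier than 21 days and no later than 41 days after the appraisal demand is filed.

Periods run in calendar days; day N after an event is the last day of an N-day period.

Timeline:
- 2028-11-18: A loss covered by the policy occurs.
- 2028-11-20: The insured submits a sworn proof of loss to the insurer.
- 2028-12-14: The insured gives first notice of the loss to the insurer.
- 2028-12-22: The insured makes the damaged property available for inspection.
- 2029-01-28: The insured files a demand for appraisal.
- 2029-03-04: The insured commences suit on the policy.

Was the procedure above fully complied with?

Step 1 — counting 50 days from 2028-11-18 (when the loss occurs) gives a deadline of 2029-01-07; done 2028-11-20 — timely.
Step 2 — must wait 14 days from 2028-11-25 (end of the 5-day review period, which began when the sworn proof of loss is submitted on 2028-11-20), so not before 2028-12-09; 2028-12-14 is on or after that date.
Step 3 — 7 and 52 days from 2028-12-14 (when first notice of loss is given) are 2028-12-21 and 2029-02-04 respectively; done 2028-12-22 — within the window.
Step 4 — counting 65 days from 2028-11-20 (when the sworn proof of loss is submitted) gives a deadline of 2029-01-24; done 2029-01-28 — 4 days late.

No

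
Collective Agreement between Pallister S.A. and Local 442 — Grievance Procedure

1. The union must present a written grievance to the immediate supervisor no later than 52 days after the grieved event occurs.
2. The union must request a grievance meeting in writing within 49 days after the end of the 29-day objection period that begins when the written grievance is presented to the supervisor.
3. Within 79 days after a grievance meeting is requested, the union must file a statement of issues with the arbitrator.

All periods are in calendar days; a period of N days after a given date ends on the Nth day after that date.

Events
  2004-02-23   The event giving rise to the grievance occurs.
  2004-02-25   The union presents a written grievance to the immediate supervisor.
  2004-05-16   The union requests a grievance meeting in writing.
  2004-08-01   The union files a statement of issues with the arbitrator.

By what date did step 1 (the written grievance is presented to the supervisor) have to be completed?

Step 1 runs from 2004-02-23, when the grieved event occurs. 52 days after 2004-02-23 is 2004-04-15.

2004-04-15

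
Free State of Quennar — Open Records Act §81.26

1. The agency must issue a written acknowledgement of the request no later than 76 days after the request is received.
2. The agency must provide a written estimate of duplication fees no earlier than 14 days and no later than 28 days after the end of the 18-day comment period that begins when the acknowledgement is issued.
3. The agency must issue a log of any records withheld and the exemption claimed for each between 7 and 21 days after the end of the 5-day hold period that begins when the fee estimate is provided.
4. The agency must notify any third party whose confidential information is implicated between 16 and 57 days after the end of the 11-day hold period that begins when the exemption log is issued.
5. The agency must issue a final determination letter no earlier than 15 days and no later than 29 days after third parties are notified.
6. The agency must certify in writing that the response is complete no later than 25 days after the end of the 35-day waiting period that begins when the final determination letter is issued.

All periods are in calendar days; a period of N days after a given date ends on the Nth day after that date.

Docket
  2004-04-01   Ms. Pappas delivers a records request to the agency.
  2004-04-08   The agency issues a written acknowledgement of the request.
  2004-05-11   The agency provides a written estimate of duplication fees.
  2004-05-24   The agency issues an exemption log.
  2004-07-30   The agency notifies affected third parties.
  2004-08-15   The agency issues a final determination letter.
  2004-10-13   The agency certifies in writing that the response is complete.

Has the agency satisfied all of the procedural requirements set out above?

(1) due by 2004-04-01 + 76 days = 2004-06-16; done 2004-04-08 — timely.
(2) the permitted window runs from 2004-04-26 + 14 = 2004-05-10 to 2004-04-26 + 28 = 2004-05-24; 2004-05-11 falls inside that range.
(3) the permitted window runs from 2004-05-16 + 7 = 2004-05-23 to 2004-05-16 + 21 = 2004-06-06; 2004-05-24 falls inside that range.
(4) the permitted window runs from 2004-06-04 + 16 = 2004-06-20 to 2004-06-04 + 57 = 2004-07-31; done 2004-07-30, which is between those dates.
(5) the permitted window runs from 2004-07-30 + 15 = 2004-08-14 to 2004-07-30 + 29 = 2004-08-28; done 2004-08-15, which is between those dates.
(6) due by 2004-09-19 + 25 days = 2004-10-14; 2004-10-13 is within that limit.

Yes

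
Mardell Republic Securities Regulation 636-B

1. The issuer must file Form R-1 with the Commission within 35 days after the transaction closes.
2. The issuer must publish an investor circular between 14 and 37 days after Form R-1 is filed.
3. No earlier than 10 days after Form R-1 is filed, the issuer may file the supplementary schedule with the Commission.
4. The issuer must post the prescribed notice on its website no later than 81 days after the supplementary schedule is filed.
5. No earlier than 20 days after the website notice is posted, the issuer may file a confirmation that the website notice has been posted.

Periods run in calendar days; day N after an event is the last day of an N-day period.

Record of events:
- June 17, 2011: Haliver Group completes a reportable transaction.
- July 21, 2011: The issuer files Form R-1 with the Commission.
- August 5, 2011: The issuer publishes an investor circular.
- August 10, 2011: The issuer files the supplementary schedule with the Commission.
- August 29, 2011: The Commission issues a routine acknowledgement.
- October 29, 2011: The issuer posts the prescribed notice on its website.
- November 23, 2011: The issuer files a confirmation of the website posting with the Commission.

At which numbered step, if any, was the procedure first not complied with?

Step 1 — counting 35 days from June 17, 2011 (when the transaction closes) gives a deadline of July 22, 2011; completed July 21, 2011, before the deadline.
Step 2 — 14 and 37 days from July 21, 2011 (when Form R-1 is filed) are August 4, 2011 and August 27, 2011 respectively; done August 5, 2011 — within the window.
Step 3 — must wait 10 days from July 21, 2011 (when Form R-1 is filed), so not before July 31, 2011; August 10, 2011 is on or after that date.
Step 4 — counting 81 days from August 10, 2011 (when the supplementary schedule is filed) gives a deadline of October 30, 2011; October 29, 2011 is within that limit.
Step 5 — must wait 20 days from October 29, 2011 (when the website notice is posted), so not before November 18, 2011; done November 23, 2011, after the minimum wait.

None — every step was satisfied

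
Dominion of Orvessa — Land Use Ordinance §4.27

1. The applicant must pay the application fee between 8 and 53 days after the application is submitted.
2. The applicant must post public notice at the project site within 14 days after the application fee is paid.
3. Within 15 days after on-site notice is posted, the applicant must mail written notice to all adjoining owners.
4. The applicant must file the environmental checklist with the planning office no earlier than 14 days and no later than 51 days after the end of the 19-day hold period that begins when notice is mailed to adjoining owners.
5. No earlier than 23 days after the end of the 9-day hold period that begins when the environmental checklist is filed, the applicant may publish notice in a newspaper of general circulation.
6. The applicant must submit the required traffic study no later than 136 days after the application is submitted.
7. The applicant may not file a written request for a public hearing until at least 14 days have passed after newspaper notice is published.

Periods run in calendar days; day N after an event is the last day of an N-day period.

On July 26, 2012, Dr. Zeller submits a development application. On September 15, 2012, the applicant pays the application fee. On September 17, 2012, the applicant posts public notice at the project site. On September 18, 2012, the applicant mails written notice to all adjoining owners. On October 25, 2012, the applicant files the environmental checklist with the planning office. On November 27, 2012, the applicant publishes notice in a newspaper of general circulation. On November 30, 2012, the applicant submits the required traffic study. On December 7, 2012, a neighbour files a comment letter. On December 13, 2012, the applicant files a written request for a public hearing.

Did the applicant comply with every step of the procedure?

Yes

Step 1: the window is 8–53 days after July 26, 2012 (when the application is submitted), so August 3, 2012 through September 17, 2012; done September 15, 2012, which is between those dates.
Step 2: 14 days after September 15, 2012 (when the application fee is paid) is September 29, 2012; completed September 17, 2012, before the deadline.
Step 3: 15 days after September 17, 2012 (when on-site notice is posted) is October 2, 2012; completed September 18, 2012, before the deadline.
Step 4: the window is 14–51 days after October 7, 2012 (end of the 19-day hold period, which began when notice is mailed to adjoining owners on September 18, 2012), so October 21, 2012 through November 27, 2012; done October 25, 2012 — within the window.
Step 5: the earliest permitted date is 23 days after November 3, 2012 (end of the 9-day hold period, which began when the environmental checklist is filed on October 25, 2012), i.e. November 26, 2012; November 27, 2012 is on or after that date.
Step 6: 136 days after July 26, 2012 (when the application is submitted) is December 9, 2012; completed November 30, 2012, before the deadline.
Step 7: the earliest permitted date is 14 days after November 27, 2012 (when newspaper notice is published), i.e. December 11, 2012; done December 13, 2012, after the minimum wait.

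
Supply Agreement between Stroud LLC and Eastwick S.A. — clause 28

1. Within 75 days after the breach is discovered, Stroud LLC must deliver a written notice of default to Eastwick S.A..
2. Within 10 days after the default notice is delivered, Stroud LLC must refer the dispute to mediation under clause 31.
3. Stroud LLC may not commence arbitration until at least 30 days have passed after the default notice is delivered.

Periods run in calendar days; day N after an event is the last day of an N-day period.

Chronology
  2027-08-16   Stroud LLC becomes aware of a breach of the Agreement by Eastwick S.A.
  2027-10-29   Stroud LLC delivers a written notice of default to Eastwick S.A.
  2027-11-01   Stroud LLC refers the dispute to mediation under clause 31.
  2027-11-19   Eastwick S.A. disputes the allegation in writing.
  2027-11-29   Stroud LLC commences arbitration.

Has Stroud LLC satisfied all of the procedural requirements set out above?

Yes

(1) due by 2027-08-16 + 75 days = 2027-10-30; completed 2027-10-29, before the deadline.
(2) due by 2027-10-29 + 10 days = 2027-11-08; 2027-11-01 is within that limit.
(3) permitted from 2027-10-29 + 30 days = 2027-11-28 onward; 2027-11-29 is on or after that date.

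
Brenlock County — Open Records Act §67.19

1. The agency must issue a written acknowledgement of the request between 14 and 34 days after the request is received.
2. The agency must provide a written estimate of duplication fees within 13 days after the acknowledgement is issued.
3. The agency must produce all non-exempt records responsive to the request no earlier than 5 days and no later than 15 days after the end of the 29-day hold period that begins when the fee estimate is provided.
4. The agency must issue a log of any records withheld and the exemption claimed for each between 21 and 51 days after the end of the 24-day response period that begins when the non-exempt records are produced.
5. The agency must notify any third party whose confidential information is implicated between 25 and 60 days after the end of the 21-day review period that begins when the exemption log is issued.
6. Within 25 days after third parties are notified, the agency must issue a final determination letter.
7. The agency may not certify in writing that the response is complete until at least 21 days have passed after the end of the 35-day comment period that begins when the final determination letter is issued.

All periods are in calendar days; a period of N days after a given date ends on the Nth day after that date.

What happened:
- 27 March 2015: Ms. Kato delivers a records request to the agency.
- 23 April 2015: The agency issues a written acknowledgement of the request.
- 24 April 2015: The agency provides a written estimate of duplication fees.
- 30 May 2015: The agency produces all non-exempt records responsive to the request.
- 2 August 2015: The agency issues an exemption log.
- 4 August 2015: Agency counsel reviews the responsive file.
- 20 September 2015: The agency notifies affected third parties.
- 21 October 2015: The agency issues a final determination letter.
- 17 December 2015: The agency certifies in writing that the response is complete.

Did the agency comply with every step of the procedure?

No

(1) the permitted window runs from 27 March 2015 + 14 = 10 April 2015 to 27 March 2015 + 34 = 30 April 2015; done 23 April 2015 — within the window.
(2) due by 23 April 2015 + 13 days = 6 May 2015; done 24 April 2015 — timely.
(3) the permitted window runs from 23 May 2015 + 5 = 28 May 2015 to 23 May 2015 + 15 = 7 June 2015; done 30 May 2015 — within the window.
(4) the permitted window runs from 23 June 2015 + 21 = 14 July 2015 to 23 June 2015 + 51 = 13 August 2015; 2 August 2015 falls inside that range.
(5) the permitted window runs from 23 August 2015 + 25 = 17 September 2015 to 23 August 2015 + 60 = 22 October 2015; done 20 September 2015 — within the window.
(6) due by 20 September 2015 + 25 days = 15 October 2015; not done until 21 October 2015, 6 days after the deadline.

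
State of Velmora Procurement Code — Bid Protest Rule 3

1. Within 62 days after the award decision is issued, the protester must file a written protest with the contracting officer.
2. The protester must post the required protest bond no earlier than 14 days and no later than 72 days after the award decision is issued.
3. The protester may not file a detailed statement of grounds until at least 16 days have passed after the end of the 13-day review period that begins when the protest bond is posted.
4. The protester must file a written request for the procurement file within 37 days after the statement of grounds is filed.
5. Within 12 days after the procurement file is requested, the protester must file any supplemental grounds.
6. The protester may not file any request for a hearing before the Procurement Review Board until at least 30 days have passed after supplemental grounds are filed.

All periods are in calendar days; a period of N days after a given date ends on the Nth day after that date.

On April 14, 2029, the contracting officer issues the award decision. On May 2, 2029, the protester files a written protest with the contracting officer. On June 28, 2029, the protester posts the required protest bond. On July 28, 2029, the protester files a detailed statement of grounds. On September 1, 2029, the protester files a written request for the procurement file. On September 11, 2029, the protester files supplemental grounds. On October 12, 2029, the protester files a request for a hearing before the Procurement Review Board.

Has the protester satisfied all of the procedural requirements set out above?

Step 1 — counting 62 days from April 14, 2029 (when the award decision is issued) gives a deadline of June 15, 2029; completed May 2, 2029, before the deadline.
Step 2 — 14 and 72 days from April 14, 2029 (when the award decision is issued) are April 28, 2029 and June 25, 2029 respectively; done June 28, 2029 — 3 days after the window closed.
Later steps need not be reached.

No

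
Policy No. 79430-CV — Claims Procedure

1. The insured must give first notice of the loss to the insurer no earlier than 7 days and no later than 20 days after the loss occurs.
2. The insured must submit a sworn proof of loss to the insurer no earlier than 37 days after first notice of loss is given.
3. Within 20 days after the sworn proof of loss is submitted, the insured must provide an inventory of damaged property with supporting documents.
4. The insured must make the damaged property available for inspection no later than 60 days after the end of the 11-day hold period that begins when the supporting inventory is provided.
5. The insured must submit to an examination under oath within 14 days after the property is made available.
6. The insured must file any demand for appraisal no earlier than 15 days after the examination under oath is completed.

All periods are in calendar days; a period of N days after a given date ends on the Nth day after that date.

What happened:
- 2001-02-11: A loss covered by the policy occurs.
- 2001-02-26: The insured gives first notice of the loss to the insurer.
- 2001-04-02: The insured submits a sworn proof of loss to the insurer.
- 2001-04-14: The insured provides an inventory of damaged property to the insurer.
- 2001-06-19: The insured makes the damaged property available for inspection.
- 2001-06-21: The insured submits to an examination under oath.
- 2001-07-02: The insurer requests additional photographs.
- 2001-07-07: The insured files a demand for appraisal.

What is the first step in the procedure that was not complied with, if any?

Step 2

Step 1: the window is 7–20 days after 2001-02-11 (when the loss occurs), so 2001-02-18 through 2001-03-03; done 2001-02-26, which is between those dates.
Step 2: the earliest permitted date is 37 days after 2001-02-26 (when first notice of loss is given), i.e. 2001-04-04; 2001-04-02 is 2 days before the earliest permitted date.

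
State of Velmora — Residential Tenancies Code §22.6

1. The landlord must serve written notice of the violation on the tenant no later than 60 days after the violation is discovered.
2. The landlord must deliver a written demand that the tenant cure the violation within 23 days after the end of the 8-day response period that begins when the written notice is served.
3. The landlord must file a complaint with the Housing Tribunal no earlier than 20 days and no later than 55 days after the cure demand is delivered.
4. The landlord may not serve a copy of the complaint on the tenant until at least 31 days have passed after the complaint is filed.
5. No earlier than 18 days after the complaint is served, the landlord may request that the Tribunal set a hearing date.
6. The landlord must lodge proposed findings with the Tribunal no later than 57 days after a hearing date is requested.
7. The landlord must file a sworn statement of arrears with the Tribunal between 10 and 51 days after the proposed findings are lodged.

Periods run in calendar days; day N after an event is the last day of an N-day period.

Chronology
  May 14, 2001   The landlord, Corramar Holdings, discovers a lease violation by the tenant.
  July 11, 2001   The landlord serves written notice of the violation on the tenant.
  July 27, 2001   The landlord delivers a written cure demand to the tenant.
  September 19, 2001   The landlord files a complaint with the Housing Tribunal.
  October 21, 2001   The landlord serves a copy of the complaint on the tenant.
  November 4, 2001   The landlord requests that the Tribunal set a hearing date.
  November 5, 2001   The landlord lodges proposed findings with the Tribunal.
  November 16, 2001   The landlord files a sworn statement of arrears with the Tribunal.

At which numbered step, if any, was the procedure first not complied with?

Step 5

(1) due by May 14, 2001 + 60 days = July 13, 2001; July 11, 2001 is within that limit.
(2) due by July 19, 2001 + 23 days = August 11, 2001; July 27, 2001 is within that limit.
(3) the permitted window runs from July 27, 2001 + 20 = August 16, 2001 to July 27, 2001 + 55 = September 20, 2001; done September 19, 2001 — within the window.
(4) permitted from September 19, 2001 + 31 days = October 20, 2001 onward; done October 21, 2001, after the minimum wait.
(5) permitted from October 21, 2001 + 18 days = November 8, 2001 onward; acted on November 4, 2001, 4 days prematurely.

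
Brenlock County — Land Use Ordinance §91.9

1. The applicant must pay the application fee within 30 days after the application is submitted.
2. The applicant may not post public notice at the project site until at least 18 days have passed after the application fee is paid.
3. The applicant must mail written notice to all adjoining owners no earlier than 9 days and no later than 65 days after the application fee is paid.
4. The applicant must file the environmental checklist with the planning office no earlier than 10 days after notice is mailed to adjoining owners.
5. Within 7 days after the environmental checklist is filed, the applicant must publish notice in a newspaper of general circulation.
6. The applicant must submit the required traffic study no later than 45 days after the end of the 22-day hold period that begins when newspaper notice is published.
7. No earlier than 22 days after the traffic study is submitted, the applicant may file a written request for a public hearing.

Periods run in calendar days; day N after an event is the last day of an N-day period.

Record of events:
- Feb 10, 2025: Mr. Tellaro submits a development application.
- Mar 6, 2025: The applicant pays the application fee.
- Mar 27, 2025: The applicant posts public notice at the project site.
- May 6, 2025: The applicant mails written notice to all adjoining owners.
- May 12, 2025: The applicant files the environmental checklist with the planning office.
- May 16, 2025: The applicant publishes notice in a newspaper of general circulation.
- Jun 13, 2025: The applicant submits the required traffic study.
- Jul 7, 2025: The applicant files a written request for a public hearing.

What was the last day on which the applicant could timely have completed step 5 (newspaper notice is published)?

May 19, 2025

Step 5 runs from May 12, 2025, when the environmental checklist is filed. 7 days after May 12, 2025 is May 19, 2025.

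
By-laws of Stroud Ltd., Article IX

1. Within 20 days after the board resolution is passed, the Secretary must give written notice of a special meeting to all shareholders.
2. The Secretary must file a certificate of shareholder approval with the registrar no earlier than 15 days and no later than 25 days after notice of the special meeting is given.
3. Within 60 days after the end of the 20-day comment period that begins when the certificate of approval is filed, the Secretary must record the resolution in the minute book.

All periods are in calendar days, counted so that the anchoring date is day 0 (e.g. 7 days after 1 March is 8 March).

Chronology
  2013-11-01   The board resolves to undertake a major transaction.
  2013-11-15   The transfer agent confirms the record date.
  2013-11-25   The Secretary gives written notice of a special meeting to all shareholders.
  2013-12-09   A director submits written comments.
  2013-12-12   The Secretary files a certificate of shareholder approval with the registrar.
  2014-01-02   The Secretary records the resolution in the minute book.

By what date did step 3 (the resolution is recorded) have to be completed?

The certificate of approval is filed on 2013-12-12; the 20-day comment period therefore ends 2014-01-01, and step 3 runs from that date. 60 days after 2014-01-01 is 2014-03-02.

2014-03-02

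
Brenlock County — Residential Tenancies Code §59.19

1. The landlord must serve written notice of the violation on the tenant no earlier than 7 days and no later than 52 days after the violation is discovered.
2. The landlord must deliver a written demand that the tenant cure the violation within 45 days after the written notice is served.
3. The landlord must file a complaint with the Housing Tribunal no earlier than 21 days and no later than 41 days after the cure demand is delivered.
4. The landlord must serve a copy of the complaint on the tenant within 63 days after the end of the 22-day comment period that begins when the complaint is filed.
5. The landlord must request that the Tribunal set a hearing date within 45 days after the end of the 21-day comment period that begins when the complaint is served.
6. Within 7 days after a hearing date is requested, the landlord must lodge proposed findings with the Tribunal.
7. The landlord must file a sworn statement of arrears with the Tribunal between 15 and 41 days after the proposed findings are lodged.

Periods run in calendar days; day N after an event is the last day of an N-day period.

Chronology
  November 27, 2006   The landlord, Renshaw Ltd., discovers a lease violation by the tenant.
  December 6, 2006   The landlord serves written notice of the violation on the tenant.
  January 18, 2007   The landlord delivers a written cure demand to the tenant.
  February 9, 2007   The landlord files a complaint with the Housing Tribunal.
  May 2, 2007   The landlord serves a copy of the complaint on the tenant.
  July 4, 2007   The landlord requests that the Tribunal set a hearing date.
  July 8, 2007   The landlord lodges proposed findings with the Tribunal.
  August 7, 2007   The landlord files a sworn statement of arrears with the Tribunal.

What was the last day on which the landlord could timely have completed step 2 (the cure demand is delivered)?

January 20, 2007

Step 2 runs from December 6, 2006, when the written notice is served. 45 days after December 6, 2006 is January 20, 2007.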